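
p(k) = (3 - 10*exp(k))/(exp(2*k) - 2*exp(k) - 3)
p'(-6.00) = 0.01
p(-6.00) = -0.99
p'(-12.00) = 0.00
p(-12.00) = -1.00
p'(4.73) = 0.09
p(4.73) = -0.09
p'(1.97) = 3.13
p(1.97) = -2.02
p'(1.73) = 5.88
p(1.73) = -3.05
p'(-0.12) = 2.15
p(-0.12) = 1.47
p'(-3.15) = 0.16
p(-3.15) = -0.83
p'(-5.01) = 0.03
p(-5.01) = -0.97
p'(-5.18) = 0.02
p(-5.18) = -0.98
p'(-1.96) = 0.47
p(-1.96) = -0.49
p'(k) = (3 - 10*exp(k))*(-2*exp(2*k) + 2*exp(k))/(exp(2*k) - 2*exp(k) - 3)^2 - 10*exp(k)/(exp(2*k) - 2*exp(k) - 3)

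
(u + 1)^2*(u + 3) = u^3 + 5*u^2 + 7*u + 3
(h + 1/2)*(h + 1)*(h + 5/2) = h^3 + 4*h^2 + 17*h/4 + 5/4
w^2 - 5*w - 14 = (w - 7)*(w + 2)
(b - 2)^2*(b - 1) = b^3 - 5*b^2 + 8*b - 4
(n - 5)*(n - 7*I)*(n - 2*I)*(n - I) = n^4 - 5*n^3 - 10*I*n^3 - 23*n^2 + 50*I*n^2 + 115*n + 14*I*n - 70*I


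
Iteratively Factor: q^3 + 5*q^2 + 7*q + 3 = (q + 1)*(q^2 + 4*q + 3) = (q + 1)^2*(q + 3)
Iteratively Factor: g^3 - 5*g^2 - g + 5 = (g + 1)*(g^2 - 6*g + 5) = (g - 5)*(g + 1)*(g - 1)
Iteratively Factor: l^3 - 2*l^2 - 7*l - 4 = (l + 1)*(l^2 - 3*l - 4) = (l + 1)^2*(l - 4)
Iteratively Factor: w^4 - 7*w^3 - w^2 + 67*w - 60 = (w - 5)*(w^3 - 2*w^2 - 11*w + 12) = (w - 5)*(w + 3)*(w^2 - 5*w + 4) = (w - 5)*(w - 4)*(w + 3)*(w - 1)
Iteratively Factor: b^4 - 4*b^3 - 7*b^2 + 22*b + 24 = (b - 4)*(b^3 - 7*b - 6) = (b - 4)*(b + 1)*(b^2 - b - 6) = (b - 4)*(b - 3)*(b + 1)*(b + 2)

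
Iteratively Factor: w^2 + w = (w)*(w + 1)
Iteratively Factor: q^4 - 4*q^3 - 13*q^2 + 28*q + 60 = (q - 5)*(q^3 + q^2 - 8*q - 12) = (q - 5)*(q + 2)*(q^2 - q - 6) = (q - 5)*(q - 3)*(q + 2)*(q + 2)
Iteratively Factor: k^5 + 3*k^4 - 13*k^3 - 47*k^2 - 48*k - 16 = (k - 4)*(k^4 + 7*k^3 + 15*k^2 + 13*k + 4) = (k - 4)*(k + 1)*(k^3 + 6*k^2 + 9*k + 4) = (k - 4)*(k + 1)*(k + 4)*(k^2 + 2*k + 1) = (k - 4)*(k + 1)^2*(k + 4)*(k + 1)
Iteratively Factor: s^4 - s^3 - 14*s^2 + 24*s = (s)*(s^3 - s^2 - 14*s + 24) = s*(s + 4)*(s^2 - 5*s + 6) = s*(s - 2)*(s + 4)*(s - 3)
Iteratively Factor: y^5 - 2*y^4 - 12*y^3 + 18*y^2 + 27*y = (y + 3)*(y^4 - 5*y^3 + 3*y^2 + 9*y) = (y - 3)*(y + 3)*(y^3 - 2*y^2 - 3*y) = y*(y - 3)*(y + 3)*(y^2 - 2*y - 3) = y*(y - 3)^2*(y + 3)*(y + 1)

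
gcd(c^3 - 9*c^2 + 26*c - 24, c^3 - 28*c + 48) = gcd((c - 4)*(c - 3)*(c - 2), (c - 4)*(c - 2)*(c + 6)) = c^2 - 6*c + 8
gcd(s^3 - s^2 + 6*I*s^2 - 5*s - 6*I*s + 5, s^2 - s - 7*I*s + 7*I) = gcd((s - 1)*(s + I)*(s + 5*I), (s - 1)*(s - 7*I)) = s - 1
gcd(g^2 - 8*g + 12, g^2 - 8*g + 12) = g^2 - 8*g + 12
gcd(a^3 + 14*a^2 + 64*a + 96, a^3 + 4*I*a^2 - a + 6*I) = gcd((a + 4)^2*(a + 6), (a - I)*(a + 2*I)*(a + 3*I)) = 1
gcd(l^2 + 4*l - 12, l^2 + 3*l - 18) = l + 6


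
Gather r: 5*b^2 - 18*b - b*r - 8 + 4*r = 5*b^2 - 18*b + r*(4 - b) - 8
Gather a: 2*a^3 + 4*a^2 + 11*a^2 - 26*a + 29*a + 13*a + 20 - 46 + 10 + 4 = 2*a^3 + 15*a^2 + 16*a - 12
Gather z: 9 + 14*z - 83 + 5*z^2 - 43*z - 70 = 5*z^2 - 29*z - 144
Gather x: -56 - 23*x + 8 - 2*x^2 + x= -2*x^2 - 22*x - 48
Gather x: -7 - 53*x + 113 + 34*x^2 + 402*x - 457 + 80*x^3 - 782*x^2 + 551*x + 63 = 80*x^3 - 748*x^2 + 900*x - 288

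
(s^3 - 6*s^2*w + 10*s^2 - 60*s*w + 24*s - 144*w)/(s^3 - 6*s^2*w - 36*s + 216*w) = (s + 4)/(s - 6)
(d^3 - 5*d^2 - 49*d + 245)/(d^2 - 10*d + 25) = (d^2 - 49)/(d - 5)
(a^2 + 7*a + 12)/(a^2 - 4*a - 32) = (a + 3)/(a - 8)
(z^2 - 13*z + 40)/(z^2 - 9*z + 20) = (z - 8)/(z - 4)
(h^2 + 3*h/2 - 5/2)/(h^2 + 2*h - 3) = (h + 5/2)/(h + 3)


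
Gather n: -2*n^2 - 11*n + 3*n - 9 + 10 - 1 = -2*n^2 - 8*n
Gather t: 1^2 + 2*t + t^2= t^2 + 2*t + 1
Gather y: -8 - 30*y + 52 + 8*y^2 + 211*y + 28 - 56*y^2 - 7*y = -48*y^2 + 174*y + 72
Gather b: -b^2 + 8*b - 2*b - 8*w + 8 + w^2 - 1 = -b^2 + 6*b + w^2 - 8*w + 7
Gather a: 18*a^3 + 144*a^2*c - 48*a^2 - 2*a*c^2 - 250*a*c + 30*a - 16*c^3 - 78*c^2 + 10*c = 18*a^3 + a^2*(144*c - 48) + a*(-2*c^2 - 250*c + 30) - 16*c^3 - 78*c^2 + 10*c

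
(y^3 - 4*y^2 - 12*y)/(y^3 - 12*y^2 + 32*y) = (y^2 - 4*y - 12)/(y^2 - 12*y + 32)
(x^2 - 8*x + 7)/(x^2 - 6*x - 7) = (x - 1)/(x + 1)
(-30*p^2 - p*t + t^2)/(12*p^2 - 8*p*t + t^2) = (-5*p - t)/(2*p - t)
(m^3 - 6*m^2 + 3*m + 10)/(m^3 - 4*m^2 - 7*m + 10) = (m^2 - m - 2)/(m^2 + m - 2)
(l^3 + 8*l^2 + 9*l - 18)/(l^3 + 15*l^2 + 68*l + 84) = (l^2 + 2*l - 3)/(l^2 + 9*l + 14)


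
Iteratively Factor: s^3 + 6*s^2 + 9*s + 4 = (s + 1)*(s^2 + 5*s + 4) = (s + 1)^2*(s + 4)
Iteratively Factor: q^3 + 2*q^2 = (q + 2)*(q^2) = q*(q + 2)*(q)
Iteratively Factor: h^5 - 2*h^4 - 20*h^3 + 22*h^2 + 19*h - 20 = (h + 4)*(h^4 - 6*h^3 + 4*h^2 + 6*h - 5) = (h - 5)*(h + 4)*(h^3 - h^2 - h + 1) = (h - 5)*(h - 1)*(h + 4)*(h^2 - 1) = (h - 5)*(h - 1)*(h + 1)*(h + 4)*(h - 1)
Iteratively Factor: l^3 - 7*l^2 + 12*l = (l - 3)*(l^2 - 4*l) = l*(l - 3)*(l - 4)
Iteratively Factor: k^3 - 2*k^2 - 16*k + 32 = (k - 2)*(k^2 - 16) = (k - 2)*(k + 4)*(k - 4)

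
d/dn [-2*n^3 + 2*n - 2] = 2 - 6*n^2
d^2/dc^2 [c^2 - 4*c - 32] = 2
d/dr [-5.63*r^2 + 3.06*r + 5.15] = 3.06 - 11.26*r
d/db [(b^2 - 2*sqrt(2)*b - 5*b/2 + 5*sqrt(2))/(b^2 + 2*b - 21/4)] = 2*(16*sqrt(2)*b^2 + 36*b^2 - 80*sqrt(2)*b - 84*b + 4*sqrt(2) + 105)/(16*b^4 + 64*b^3 - 104*b^2 - 336*b + 441)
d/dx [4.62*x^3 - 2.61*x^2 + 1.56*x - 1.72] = 13.86*x^2 - 5.22*x + 1.56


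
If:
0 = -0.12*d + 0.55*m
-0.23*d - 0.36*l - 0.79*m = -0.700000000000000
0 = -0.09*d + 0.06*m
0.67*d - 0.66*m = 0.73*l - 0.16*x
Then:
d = 0.00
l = 1.94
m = 0.00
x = 8.87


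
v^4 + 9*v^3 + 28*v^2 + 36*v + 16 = (v + 1)*(v + 2)^2*(v + 4)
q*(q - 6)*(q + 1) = q^3 - 5*q^2 - 6*q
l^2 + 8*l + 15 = (l + 3)*(l + 5)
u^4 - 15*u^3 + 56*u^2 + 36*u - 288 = (u - 8)*(u - 6)*(u - 3)*(u + 2)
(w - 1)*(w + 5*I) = w^2 - w + 5*I*w - 5*I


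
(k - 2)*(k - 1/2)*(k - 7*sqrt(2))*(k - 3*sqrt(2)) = k^4 - 10*sqrt(2)*k^3 - 5*k^3/2 + 25*sqrt(2)*k^2 + 43*k^2 - 105*k - 10*sqrt(2)*k + 42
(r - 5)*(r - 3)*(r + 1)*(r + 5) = r^4 - 2*r^3 - 28*r^2 + 50*r + 75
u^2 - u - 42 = (u - 7)*(u + 6)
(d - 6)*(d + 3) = d^2 - 3*d - 18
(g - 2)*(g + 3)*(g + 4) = g^3 + 5*g^2 - 2*g - 24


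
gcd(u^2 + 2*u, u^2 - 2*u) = u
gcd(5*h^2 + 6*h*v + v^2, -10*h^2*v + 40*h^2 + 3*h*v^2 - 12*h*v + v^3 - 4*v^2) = 5*h + v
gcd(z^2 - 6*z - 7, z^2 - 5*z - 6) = z + 1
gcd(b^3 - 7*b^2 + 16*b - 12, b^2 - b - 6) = b - 3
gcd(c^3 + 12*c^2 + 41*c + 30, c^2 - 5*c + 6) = 1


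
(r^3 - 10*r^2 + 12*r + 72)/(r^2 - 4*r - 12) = r - 6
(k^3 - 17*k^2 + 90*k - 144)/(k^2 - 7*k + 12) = (k^2 - 14*k + 48)/(k - 4)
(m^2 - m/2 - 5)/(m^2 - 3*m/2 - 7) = (2*m - 5)/(2*m - 7)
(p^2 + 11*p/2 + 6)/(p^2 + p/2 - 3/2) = (p + 4)/(p - 1)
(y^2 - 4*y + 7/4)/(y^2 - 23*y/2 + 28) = (y - 1/2)/(y - 8)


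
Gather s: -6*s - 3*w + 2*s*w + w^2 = s*(2*w - 6) + w^2 - 3*w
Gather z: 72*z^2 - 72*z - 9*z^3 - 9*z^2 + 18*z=-9*z^3 + 63*z^2 - 54*z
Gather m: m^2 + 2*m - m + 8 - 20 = m^2 + m - 12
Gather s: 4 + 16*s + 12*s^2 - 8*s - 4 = 12*s^2 + 8*s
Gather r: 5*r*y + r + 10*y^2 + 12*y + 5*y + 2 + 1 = r*(5*y + 1) + 10*y^2 + 17*y + 3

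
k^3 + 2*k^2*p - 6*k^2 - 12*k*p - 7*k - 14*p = (k - 7)*(k + 1)*(k + 2*p)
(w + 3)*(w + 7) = w^2 + 10*w + 21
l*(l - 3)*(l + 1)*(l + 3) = l^4 + l^3 - 9*l^2 - 9*l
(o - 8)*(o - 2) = o^2 - 10*o + 16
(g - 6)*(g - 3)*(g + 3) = g^3 - 6*g^2 - 9*g + 54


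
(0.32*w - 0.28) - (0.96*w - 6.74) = 6.46 - 0.64*w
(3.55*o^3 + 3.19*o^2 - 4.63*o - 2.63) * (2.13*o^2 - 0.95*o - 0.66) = 7.5615*o^5 + 3.4222*o^4 - 15.2354*o^3 - 3.3088*o^2 + 5.5543*o + 1.7358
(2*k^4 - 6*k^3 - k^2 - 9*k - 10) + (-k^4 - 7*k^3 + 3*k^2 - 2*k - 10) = k^4 - 13*k^3 + 2*k^2 - 11*k - 20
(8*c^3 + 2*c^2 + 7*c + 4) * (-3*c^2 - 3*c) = -24*c^5 - 30*c^4 - 27*c^3 - 33*c^2 - 12*c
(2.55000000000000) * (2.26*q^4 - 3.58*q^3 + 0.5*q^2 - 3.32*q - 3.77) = 5.763*q^4 - 9.129*q^3 + 1.275*q^2 - 8.466*q - 9.6135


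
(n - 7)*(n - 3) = n^2 - 10*n + 21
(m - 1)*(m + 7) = m^2 + 6*m - 7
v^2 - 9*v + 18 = (v - 6)*(v - 3)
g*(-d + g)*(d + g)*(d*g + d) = -d^3*g^2 - d^3*g + d*g^4 + d*g^3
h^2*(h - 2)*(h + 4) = h^4 + 2*h^3 - 8*h^2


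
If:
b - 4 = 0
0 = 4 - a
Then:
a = 4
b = 4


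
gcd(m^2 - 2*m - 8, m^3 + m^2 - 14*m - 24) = m^2 - 2*m - 8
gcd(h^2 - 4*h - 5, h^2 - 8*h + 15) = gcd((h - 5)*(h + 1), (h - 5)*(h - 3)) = h - 5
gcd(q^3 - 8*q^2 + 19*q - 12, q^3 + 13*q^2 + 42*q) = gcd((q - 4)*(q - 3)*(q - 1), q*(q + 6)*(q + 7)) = 1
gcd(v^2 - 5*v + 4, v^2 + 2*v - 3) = v - 1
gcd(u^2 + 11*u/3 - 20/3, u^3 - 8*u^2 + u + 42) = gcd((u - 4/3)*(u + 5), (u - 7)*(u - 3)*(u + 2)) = 1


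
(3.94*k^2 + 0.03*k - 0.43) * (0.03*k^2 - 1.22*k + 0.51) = 0.1182*k^4 - 4.8059*k^3 + 1.9599*k^2 + 0.5399*k - 0.2193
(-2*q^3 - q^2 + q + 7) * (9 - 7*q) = 14*q^4 - 11*q^3 - 16*q^2 - 40*q + 63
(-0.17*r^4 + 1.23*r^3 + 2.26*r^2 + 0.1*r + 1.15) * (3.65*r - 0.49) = -0.6205*r^5 + 4.5728*r^4 + 7.6463*r^3 - 0.7424*r^2 + 4.1485*r - 0.5635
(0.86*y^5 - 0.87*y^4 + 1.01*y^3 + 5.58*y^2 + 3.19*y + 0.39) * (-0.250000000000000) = -0.215*y^5 + 0.2175*y^4 - 0.2525*y^3 - 1.395*y^2 - 0.7975*y - 0.0975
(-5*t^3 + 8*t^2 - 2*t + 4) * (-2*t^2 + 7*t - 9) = 10*t^5 - 51*t^4 + 105*t^3 - 94*t^2 + 46*t - 36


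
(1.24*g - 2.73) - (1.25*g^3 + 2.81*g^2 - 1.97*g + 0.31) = -1.25*g^3 - 2.81*g^2 + 3.21*g - 3.04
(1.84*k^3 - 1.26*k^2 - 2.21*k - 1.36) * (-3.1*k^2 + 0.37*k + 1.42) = -5.704*k^5 + 4.5868*k^4 + 8.9976*k^3 + 1.6091*k^2 - 3.6414*k - 1.9312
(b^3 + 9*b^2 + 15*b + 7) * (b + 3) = b^4 + 12*b^3 + 42*b^2 + 52*b + 21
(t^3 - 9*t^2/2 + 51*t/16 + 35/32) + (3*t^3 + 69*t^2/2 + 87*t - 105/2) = 4*t^3 + 30*t^2 + 1443*t/16 - 1645/32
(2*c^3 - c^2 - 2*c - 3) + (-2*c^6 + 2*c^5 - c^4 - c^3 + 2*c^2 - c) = -2*c^6 + 2*c^5 - c^4 + c^3 + c^2 - 3*c - 3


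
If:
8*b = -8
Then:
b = -1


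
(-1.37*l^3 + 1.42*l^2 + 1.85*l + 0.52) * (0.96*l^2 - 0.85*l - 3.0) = -1.3152*l^5 + 2.5277*l^4 + 4.679*l^3 - 5.3333*l^2 - 5.992*l - 1.56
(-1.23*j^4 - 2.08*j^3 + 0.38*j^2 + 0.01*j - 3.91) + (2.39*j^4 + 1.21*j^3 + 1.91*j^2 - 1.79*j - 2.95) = 1.16*j^4 - 0.87*j^3 + 2.29*j^2 - 1.78*j - 6.86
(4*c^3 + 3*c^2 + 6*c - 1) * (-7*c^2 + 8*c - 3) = -28*c^5 + 11*c^4 - 30*c^3 + 46*c^2 - 26*c + 3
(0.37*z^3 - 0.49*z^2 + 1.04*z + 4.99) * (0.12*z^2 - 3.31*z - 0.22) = 0.0444*z^5 - 1.2835*z^4 + 1.6653*z^3 - 2.7358*z^2 - 16.7457*z - 1.0978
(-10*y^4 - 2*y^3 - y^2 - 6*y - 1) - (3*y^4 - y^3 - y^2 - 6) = -13*y^4 - y^3 - 6*y + 5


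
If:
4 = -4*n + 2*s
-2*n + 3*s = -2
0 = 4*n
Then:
No Solution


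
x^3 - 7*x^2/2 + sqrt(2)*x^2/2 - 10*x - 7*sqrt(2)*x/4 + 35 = (x - 7/2)*(x - 2*sqrt(2))*(x + 5*sqrt(2)/2)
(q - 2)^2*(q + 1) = q^3 - 3*q^2 + 4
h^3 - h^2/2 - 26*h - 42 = (h - 6)*(h + 2)*(h + 7/2)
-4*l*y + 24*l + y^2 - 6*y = (-4*l + y)*(y - 6)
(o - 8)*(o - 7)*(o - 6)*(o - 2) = o^4 - 23*o^3 + 188*o^2 - 628*o + 672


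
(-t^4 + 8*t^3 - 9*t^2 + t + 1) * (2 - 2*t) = 2*t^5 - 18*t^4 + 34*t^3 - 20*t^2 + 2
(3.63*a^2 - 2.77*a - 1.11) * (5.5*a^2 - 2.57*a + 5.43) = 19.965*a^4 - 24.5641*a^3 + 20.7248*a^2 - 12.1884*a - 6.0273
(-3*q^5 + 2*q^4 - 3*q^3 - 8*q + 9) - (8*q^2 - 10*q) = -3*q^5 + 2*q^4 - 3*q^3 - 8*q^2 + 2*q + 9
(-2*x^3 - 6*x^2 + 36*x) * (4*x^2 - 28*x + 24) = -8*x^5 + 32*x^4 + 264*x^3 - 1152*x^2 + 864*x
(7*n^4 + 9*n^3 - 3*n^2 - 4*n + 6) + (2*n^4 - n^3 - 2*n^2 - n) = 9*n^4 + 8*n^3 - 5*n^2 - 5*n + 6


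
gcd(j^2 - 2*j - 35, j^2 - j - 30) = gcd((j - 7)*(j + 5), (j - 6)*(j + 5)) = j + 5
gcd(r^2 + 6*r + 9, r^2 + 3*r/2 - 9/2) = r + 3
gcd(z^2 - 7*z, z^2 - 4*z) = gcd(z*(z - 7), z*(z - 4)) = z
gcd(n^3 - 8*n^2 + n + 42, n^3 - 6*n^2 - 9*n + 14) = n^2 - 5*n - 14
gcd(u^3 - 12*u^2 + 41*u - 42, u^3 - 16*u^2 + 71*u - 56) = u - 7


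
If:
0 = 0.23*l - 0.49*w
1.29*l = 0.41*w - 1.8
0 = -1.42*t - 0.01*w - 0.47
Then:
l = -1.64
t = -0.33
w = -0.77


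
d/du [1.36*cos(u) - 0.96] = -1.36*sin(u)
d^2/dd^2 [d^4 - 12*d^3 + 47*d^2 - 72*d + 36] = 12*d^2 - 72*d + 94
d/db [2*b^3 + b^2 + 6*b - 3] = 6*b^2 + 2*b + 6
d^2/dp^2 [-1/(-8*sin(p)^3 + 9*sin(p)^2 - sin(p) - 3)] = ((7*sin(p) - 18*sin(3*p) + 18*cos(2*p))*(8*sin(p)^3 - 9*sin(p)^2 + sin(p) + 3) + 2*(24*sin(p)^2 - 18*sin(p) + 1)^2*cos(p)^2)/(8*sin(p)^3 - 9*sin(p)^2 + sin(p) + 3)^3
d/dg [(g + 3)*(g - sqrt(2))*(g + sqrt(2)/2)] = 3*g^2 - sqrt(2)*g + 6*g - 3*sqrt(2)/2 - 1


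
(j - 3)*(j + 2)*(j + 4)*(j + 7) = j^4 + 10*j^3 + 11*j^2 - 94*j - 168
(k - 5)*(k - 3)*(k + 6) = k^3 - 2*k^2 - 33*k + 90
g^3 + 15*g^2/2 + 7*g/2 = g*(g + 1/2)*(g + 7)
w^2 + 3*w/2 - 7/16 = (w - 1/4)*(w + 7/4)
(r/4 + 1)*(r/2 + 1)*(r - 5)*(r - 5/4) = r^4/8 - r^3/32 - 93*r^2/32 - 25*r/16 + 25/4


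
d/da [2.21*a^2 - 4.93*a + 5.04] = 4.42*a - 4.93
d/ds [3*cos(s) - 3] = -3*sin(s)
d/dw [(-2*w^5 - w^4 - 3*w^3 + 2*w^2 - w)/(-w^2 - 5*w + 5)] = (6*w^6 + 42*w^5 - 32*w^4 + 10*w^3 - 56*w^2 + 20*w - 5)/(w^4 + 10*w^3 + 15*w^2 - 50*w + 25)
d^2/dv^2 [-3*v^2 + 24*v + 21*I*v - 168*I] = -6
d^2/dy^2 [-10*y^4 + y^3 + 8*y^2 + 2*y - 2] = -120*y^2 + 6*y + 16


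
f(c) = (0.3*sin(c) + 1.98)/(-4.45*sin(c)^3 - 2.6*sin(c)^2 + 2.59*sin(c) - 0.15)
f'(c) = (0.3*sin(c) + 1.98)*(13.35*sin(c)^2*cos(c) + 5.2*sin(c)*cos(c) - 2.59*cos(c))/(-4.45*sin(c)^3 - 2.6*sin(c)^2 + 2.59*sin(c) - 0.15)^2 + 0.3*cos(c)/(-4.45*sin(c)^3 - 2.6*sin(c)^2 + 2.59*sin(c) - 0.15) = (2.67*sin(c)^3 + 27.213*sin(c)^2 + 10.296*sin(c) - 5.1732)*cos(c)/(19.8025*sin(c)^6 + 23.14*sin(c)^5 - 16.291*sin(c)^4 - 12.133*sin(c)^3 + 7.4881*sin(c)^2 - 0.777*sin(c) + 0.0225)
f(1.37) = -0.53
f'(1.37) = 0.36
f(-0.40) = -1.44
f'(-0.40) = -2.89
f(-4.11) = -0.98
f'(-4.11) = -2.56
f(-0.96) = -1.10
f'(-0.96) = 0.74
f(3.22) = -5.34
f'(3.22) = 43.11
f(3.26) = -4.01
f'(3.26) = 25.40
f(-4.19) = -0.81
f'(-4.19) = -1.70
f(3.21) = -5.80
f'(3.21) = 50.29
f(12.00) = -1.14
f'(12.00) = -1.08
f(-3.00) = -3.49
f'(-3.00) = 19.59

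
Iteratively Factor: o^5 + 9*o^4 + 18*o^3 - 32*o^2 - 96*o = (o + 3)*(o^4 + 6*o^3 - 32*o) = o*(o + 3)*(o^3 + 6*o^2 - 32) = o*(o + 3)*(o + 4)*(o^2 + 2*o - 8) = o*(o - 2)*(o + 3)*(o + 4)*(o + 4)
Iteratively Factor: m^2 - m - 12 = (m - 4)*(m + 3)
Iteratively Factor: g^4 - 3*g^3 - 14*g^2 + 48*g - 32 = (g - 1)*(g^3 - 2*g^2 - 16*g + 32) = (g - 1)*(g + 4)*(g^2 - 6*g + 8) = (g - 2)*(g - 1)*(g + 4)*(g - 4)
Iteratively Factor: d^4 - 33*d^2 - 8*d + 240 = (d - 5)*(d^3 + 5*d^2 - 8*d - 48) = (d - 5)*(d - 3)*(d^2 + 8*d + 16) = (d - 5)*(d - 3)*(d + 4)*(d + 4)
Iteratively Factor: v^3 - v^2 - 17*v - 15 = (v + 1)*(v^2 - 2*v - 15) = (v + 1)*(v + 3)*(v - 5)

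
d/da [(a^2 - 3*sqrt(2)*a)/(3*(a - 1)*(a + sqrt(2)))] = (a*(-a + 3*sqrt(2))*(a - 1) + a*(-a + 3*sqrt(2))*(a + sqrt(2)) + (a - 1)*(a + sqrt(2))*(2*a - 3*sqrt(2)))/(3*(a - 1)^2*(a + sqrt(2))^2)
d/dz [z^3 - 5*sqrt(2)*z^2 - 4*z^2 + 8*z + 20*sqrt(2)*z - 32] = 3*z^2 - 10*sqrt(2)*z - 8*z + 8 + 20*sqrt(2)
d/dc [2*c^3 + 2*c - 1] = 6*c^2 + 2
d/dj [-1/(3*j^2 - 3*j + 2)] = 3*(2*j - 1)/(3*j^2 - 3*j + 2)^2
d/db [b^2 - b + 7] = 2*b - 1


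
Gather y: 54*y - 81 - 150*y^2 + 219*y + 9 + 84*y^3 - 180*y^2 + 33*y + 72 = 84*y^3 - 330*y^2 + 306*y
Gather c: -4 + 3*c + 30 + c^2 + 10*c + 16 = c^2 + 13*c + 42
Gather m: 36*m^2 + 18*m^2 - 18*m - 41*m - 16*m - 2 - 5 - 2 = 54*m^2 - 75*m - 9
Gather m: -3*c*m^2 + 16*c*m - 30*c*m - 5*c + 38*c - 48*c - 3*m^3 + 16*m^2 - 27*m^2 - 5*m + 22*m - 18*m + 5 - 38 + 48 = -15*c - 3*m^3 + m^2*(-3*c - 11) + m*(-14*c - 1) + 15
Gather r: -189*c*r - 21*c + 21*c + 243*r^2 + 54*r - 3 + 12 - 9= 243*r^2 + r*(54 - 189*c)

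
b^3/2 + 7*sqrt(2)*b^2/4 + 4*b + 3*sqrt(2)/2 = (b/2 + sqrt(2)/2)*(b + sqrt(2))*(b + 3*sqrt(2)/2)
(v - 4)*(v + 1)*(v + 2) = v^3 - v^2 - 10*v - 8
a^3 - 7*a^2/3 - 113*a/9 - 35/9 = (a - 5)*(a + 1/3)*(a + 7/3)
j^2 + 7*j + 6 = (j + 1)*(j + 6)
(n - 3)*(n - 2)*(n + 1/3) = n^3 - 14*n^2/3 + 13*n/3 + 2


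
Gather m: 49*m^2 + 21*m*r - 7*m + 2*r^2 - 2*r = 49*m^2 + m*(21*r - 7) + 2*r^2 - 2*r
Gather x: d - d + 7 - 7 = 0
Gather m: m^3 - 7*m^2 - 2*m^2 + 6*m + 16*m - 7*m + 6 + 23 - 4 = m^3 - 9*m^2 + 15*m + 25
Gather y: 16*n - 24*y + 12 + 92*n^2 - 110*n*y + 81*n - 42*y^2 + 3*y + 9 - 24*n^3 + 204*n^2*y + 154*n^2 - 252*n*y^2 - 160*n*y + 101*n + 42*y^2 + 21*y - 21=-24*n^3 + 246*n^2 - 252*n*y^2 + 198*n + y*(204*n^2 - 270*n)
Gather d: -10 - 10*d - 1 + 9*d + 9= -d - 2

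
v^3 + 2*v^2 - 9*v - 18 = (v - 3)*(v + 2)*(v + 3)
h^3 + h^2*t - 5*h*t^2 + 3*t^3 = (h - t)^2*(h + 3*t)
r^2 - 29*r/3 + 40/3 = (r - 8)*(r - 5/3)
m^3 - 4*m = m*(m - 2)*(m + 2)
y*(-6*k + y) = -6*k*y + y^2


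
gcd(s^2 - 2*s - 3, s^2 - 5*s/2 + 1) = 1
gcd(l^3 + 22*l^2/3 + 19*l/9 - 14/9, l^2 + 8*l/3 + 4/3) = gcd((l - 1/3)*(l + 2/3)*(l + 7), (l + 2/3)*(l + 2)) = l + 2/3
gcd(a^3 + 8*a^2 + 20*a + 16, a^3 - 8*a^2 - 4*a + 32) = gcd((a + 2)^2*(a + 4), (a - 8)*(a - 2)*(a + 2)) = a + 2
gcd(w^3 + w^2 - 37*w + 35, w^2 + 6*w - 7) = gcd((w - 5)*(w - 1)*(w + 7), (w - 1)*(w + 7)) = w^2 + 6*w - 7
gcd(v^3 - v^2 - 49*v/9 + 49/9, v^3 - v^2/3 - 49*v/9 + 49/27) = v^2 - 49/9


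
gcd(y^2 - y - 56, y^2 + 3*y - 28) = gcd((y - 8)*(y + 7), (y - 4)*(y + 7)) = y + 7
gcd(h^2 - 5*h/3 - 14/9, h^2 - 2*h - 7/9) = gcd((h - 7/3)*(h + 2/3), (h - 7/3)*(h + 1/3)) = h - 7/3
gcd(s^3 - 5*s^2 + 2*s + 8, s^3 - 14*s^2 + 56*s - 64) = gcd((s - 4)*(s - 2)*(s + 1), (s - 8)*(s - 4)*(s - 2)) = s^2 - 6*s + 8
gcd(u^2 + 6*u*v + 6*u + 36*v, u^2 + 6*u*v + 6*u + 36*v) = u^2 + 6*u*v + 6*u + 36*v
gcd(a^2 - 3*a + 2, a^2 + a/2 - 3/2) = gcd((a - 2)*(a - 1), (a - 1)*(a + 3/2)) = a - 1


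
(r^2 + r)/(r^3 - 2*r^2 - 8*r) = (r + 1)/(r^2 - 2*r - 8)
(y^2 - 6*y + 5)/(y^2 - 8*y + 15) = (y - 1)/(y - 3)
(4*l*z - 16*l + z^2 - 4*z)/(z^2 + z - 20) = (4*l + z)/(z + 5)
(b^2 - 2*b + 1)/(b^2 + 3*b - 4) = (b - 1)/(b + 4)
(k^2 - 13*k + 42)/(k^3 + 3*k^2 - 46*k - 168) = (k - 6)/(k^2 + 10*k + 24)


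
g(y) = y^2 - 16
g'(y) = 2*y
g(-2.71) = -8.66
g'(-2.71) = -5.42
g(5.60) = 15.36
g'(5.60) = 11.20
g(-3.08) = -6.51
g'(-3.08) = -6.16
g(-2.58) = -9.34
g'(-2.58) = -5.16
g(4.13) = 1.06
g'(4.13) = 8.26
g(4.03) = 0.24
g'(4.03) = 8.06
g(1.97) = -12.12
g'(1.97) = 3.94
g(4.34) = 2.84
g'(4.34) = 8.68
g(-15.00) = 209.00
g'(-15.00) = -30.00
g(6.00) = 20.00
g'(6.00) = 12.00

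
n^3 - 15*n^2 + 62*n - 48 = (n - 8)*(n - 6)*(n - 1)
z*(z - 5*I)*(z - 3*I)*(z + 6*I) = z^4 - 2*I*z^3 + 33*z^2 - 90*I*z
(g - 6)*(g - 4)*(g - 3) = g^3 - 13*g^2 + 54*g - 72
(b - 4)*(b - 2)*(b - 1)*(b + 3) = b^4 - 4*b^3 - 7*b^2 + 34*b - 24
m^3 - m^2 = m^2*(m - 1)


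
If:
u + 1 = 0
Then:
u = -1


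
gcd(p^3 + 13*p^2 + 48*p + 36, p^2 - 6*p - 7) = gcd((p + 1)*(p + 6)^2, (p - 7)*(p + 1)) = p + 1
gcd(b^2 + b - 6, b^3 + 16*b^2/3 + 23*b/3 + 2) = b + 3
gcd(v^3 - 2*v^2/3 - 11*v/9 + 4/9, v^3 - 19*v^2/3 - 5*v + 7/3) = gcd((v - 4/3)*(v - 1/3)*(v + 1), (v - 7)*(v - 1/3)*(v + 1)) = v^2 + 2*v/3 - 1/3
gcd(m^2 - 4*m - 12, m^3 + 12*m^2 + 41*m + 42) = m + 2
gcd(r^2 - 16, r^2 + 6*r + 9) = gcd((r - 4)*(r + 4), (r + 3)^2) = 1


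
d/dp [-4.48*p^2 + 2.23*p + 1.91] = 2.23 - 8.96*p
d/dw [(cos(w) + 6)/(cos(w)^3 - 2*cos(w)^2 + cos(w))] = 2*(sin(w) - 3*sin(w)/cos(w)^2 + 9*tan(w))/(cos(w) - 1)^3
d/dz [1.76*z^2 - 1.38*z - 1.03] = 3.52*z - 1.38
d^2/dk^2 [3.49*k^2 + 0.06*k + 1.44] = 6.98000000000000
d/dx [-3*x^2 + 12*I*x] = -6*x + 12*I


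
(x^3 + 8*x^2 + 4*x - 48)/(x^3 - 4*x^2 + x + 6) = (x^2 + 10*x + 24)/(x^2 - 2*x - 3)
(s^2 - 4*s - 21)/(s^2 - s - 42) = (s + 3)/(s + 6)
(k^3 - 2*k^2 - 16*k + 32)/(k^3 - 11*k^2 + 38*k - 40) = (k + 4)/(k - 5)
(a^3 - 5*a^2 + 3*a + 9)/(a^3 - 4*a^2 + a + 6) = (a - 3)/(a - 2)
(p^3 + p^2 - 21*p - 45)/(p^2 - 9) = (p^2 - 2*p - 15)/(p - 3)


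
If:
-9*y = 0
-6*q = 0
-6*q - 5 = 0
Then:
No Solution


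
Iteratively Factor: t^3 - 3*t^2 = (t)*(t^2 - 3*t) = t^2*(t - 3)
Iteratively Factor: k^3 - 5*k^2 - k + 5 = (k - 1)*(k^2 - 4*k - 5) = (k - 5)*(k - 1)*(k + 1)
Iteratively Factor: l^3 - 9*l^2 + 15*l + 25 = (l + 1)*(l^2 - 10*l + 25) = (l - 5)*(l + 1)*(l - 5)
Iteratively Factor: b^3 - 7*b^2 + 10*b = (b - 5)*(b^2 - 2*b) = (b - 5)*(b - 2)*(b)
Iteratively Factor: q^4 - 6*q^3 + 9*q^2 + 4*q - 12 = (q + 1)*(q^3 - 7*q^2 + 16*q - 12) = (q - 2)*(q + 1)*(q^2 - 5*q + 6) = (q - 2)^2*(q + 1)*(q - 3)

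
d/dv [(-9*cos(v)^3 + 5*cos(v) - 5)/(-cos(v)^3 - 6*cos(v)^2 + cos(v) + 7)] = 2*(-27*cos(v)^4 + 4*cos(v)^3 + 87*cos(v)^2 + 30*cos(v) - 20)*sin(v)/(sin(v)^2*cos(v) + 6*sin(v)^2 + 1)^2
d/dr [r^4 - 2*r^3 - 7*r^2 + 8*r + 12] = 4*r^3 - 6*r^2 - 14*r + 8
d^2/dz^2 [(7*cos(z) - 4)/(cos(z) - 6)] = 38*(sin(z)^2 - 6*cos(z) + 1)/(cos(z) - 6)^3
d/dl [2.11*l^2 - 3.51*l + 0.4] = 4.22*l - 3.51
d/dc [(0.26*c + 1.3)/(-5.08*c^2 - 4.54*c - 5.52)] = (1.3208*c^2 + 13.208*c + 4.4668)/(25.8064*c^4 + 46.1264*c^3 + 76.6948*c^2 + 50.1216*c + 30.4704)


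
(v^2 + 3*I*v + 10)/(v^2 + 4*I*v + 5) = (v - 2*I)/(v - I)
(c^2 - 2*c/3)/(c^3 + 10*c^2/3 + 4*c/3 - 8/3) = c/(c^2 + 4*c + 4)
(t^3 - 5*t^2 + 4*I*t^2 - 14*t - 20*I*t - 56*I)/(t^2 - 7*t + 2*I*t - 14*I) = (t^2 + t*(2 + 4*I) + 8*I)/(t + 2*I)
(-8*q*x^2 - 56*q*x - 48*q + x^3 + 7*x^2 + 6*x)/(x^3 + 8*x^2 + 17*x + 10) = (-8*q*x - 48*q + x^2 + 6*x)/(x^2 + 7*x + 10)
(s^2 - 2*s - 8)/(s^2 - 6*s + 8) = (s + 2)/(s - 2)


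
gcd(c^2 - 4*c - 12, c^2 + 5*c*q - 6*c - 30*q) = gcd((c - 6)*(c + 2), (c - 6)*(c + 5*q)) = c - 6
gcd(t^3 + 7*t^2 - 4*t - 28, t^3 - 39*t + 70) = t^2 + 5*t - 14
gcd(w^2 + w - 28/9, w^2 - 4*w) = 1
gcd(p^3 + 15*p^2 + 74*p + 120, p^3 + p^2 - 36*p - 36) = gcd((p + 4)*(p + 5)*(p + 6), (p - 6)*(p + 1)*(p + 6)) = p + 6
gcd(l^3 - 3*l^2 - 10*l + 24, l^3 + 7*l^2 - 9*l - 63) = l + 3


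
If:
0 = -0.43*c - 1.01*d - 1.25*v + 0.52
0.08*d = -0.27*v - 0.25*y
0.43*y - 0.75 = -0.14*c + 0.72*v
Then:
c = 434.001694915254*y - 168.767796610169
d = 114.269491525424 - 289.954237288136*y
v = 84.9864406779661*y - 33.8576271186441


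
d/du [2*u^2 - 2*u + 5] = 4*u - 2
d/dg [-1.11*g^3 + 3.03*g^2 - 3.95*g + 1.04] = -3.33*g^2 + 6.06*g - 3.95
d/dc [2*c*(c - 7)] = 4*c - 14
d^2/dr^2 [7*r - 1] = 0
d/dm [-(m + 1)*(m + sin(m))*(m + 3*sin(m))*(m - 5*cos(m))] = -(m + 1)*(m + sin(m))*(m + 3*sin(m))*(5*sin(m) + 1) - (m + 1)*(m + sin(m))*(m - 5*cos(m))*(3*cos(m) + 1) - (m + 1)*(m + 3*sin(m))*(m - 5*cos(m))*(cos(m) + 1) - (m + sin(m))*(m + 3*sin(m))*(m - 5*cos(m))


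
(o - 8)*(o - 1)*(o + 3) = o^3 - 6*o^2 - 19*o + 24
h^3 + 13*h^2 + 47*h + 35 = (h + 1)*(h + 5)*(h + 7)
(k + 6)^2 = k^2 + 12*k + 36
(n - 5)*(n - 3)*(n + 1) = n^3 - 7*n^2 + 7*n + 15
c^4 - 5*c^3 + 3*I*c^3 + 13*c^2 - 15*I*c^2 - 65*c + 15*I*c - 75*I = (c - 5)*(c - 3*I)*(c + I)*(c + 5*I)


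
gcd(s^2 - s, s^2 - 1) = s - 1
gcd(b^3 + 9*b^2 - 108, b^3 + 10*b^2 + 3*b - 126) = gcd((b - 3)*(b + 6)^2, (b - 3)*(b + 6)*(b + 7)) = b^2 + 3*b - 18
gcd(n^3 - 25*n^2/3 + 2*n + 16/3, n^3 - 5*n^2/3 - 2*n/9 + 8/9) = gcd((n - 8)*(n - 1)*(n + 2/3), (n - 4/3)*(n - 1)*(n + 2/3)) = n^2 - n/3 - 2/3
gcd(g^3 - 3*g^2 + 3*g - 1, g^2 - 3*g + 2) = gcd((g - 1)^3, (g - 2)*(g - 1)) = g - 1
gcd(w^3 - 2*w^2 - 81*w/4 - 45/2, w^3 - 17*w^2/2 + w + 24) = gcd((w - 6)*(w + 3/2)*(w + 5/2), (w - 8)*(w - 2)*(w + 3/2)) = w + 3/2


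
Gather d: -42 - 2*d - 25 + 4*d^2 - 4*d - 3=4*d^2 - 6*d - 70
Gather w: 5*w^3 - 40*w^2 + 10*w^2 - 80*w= 5*w^3 - 30*w^2 - 80*w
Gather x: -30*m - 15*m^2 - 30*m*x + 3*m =-15*m^2 - 30*m*x - 27*m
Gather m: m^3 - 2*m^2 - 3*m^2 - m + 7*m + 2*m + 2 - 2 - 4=m^3 - 5*m^2 + 8*m - 4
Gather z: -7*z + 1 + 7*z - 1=0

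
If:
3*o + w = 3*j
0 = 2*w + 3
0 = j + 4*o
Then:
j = -2/5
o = 1/10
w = -3/2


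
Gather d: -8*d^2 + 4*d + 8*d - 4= -8*d^2 + 12*d - 4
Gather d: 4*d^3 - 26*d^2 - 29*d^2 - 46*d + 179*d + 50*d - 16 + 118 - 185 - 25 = 4*d^3 - 55*d^2 + 183*d - 108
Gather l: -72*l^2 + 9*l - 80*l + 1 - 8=-72*l^2 - 71*l - 7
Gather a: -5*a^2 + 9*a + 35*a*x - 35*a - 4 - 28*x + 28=-5*a^2 + a*(35*x - 26) - 28*x + 24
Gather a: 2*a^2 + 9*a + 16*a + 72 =2*a^2 + 25*a + 72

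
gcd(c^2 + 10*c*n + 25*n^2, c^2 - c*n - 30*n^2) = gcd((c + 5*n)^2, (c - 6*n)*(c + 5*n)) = c + 5*n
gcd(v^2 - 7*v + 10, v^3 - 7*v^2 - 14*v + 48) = v - 2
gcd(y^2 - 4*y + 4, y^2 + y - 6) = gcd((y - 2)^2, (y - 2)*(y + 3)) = y - 2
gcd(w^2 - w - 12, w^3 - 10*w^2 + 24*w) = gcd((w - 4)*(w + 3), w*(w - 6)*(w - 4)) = w - 4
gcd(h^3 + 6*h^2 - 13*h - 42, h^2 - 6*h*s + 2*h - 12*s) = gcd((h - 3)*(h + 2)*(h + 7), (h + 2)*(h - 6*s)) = h + 2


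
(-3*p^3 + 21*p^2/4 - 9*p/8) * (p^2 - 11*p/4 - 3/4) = -3*p^5 + 27*p^4/2 - 213*p^3/16 - 27*p^2/32 + 27*p/32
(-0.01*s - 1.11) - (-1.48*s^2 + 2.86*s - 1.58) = 1.48*s^2 - 2.87*s + 0.47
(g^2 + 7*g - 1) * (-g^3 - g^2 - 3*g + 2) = -g^5 - 8*g^4 - 9*g^3 - 18*g^2 + 17*g - 2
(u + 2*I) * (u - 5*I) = u^2 - 3*I*u + 10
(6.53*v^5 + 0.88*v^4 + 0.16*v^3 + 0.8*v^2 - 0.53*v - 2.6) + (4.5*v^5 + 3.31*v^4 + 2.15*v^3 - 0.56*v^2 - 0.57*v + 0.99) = 11.03*v^5 + 4.19*v^4 + 2.31*v^3 + 0.24*v^2 - 1.1*v - 1.61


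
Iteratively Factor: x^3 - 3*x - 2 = (x + 1)*(x^2 - x - 2) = (x + 1)^2*(x - 2)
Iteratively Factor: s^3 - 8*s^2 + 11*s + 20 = (s + 1)*(s^2 - 9*s + 20) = (s - 5)*(s + 1)*(s - 4)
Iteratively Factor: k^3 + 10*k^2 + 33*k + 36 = (k + 4)*(k^2 + 6*k + 9) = (k + 3)*(k + 4)*(k + 3)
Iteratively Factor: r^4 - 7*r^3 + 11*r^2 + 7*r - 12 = (r - 3)*(r^3 - 4*r^2 - r + 4) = (r - 3)*(r - 1)*(r^2 - 3*r - 4) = (r - 3)*(r - 1)*(r + 1)*(r - 4)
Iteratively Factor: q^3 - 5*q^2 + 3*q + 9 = (q - 3)*(q^2 - 2*q - 3) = (q - 3)*(q + 1)*(q - 3)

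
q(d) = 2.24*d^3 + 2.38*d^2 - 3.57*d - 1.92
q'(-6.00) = 209.79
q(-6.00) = -378.66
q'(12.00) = 1021.23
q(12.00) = 4168.68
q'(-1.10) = -0.67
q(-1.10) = 1.91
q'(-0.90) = -2.41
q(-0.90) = 1.59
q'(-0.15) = -4.13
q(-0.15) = -1.34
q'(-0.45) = -4.35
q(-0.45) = -0.04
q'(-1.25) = 0.98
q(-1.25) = 1.89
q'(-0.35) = -4.41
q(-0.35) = -0.47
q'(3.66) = 103.87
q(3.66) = 126.72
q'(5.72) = 243.52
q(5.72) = 474.74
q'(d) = 6.72*d^2 + 4.76*d - 3.57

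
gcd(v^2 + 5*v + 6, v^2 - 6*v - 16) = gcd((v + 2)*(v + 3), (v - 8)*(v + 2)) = v + 2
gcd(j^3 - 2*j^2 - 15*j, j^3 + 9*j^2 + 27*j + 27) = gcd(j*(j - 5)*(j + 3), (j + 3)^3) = j + 3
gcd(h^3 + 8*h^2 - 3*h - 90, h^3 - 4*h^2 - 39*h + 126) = h^2 + 3*h - 18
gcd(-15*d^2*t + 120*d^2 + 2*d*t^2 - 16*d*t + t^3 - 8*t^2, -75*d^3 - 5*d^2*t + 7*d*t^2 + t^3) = -15*d^2 + 2*d*t + t^2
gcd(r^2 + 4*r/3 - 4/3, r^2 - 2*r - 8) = r + 2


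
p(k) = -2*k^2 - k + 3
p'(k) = -4*k - 1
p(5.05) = -53.06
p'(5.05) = -21.20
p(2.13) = -8.20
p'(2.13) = -9.52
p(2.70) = -14.28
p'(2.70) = -11.80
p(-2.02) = -3.14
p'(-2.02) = 7.08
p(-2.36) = -5.78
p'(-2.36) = 8.44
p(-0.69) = 2.74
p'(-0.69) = 1.76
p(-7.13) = -91.54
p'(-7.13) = 27.52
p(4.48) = -41.62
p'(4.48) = -18.92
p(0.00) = 3.00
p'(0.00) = -1.00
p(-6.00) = -63.00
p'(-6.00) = 23.00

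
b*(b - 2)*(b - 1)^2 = b^4 - 4*b^3 + 5*b^2 - 2*b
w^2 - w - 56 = (w - 8)*(w + 7)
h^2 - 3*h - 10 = (h - 5)*(h + 2)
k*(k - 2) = k^2 - 2*k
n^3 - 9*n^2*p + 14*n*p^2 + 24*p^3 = (n - 6*p)*(n - 4*p)*(n + p)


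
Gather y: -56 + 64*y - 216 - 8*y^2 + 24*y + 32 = -8*y^2 + 88*y - 240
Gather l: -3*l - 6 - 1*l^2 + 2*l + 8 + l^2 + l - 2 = 0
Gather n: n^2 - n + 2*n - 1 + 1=n^2 + n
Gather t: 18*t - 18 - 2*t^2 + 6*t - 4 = -2*t^2 + 24*t - 22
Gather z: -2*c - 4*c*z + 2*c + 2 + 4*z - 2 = z*(4 - 4*c)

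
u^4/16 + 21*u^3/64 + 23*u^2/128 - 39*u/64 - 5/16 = (u/4 + 1/2)*(u/4 + 1)*(u - 5/4)*(u + 1/2)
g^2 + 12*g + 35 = (g + 5)*(g + 7)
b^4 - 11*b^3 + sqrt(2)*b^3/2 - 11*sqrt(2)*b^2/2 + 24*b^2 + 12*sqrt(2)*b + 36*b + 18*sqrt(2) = (b - 6)^2*(b + 1)*(b + sqrt(2)/2)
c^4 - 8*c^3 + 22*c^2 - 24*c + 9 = (c - 3)^2*(c - 1)^2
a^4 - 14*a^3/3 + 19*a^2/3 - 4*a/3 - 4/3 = (a - 2)^2*(a - 1)*(a + 1/3)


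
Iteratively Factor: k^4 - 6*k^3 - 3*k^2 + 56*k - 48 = (k - 4)*(k^3 - 2*k^2 - 11*k + 12) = (k - 4)*(k + 3)*(k^2 - 5*k + 4) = (k - 4)^2*(k + 3)*(k - 1)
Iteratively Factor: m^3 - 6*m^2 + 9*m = (m - 3)*(m^2 - 3*m) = m*(m - 3)*(m - 3)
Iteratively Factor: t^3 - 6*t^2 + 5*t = (t)*(t^2 - 6*t + 5) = t*(t - 1)*(t - 5)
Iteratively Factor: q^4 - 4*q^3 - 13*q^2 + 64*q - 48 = (q + 4)*(q^3 - 8*q^2 + 19*q - 12) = (q - 4)*(q + 4)*(q^2 - 4*q + 3) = (q - 4)*(q - 1)*(q + 4)*(q - 3)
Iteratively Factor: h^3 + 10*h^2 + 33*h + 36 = (h + 4)*(h^2 + 6*h + 9) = (h + 3)*(h + 4)*(h + 3)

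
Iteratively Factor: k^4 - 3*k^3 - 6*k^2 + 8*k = (k)*(k^3 - 3*k^2 - 6*k + 8) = k*(k - 4)*(k^2 + k - 2) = k*(k - 4)*(k - 1)*(k + 2)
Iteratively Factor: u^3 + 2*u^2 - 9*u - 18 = (u - 3)*(u^2 + 5*u + 6) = (u - 3)*(u + 2)*(u + 3)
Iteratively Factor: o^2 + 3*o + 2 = (o + 2)*(o + 1)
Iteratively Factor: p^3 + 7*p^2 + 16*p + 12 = (p + 3)*(p^2 + 4*p + 4) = (p + 2)*(p + 3)*(p + 2)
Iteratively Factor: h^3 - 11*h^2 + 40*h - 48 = (h - 4)*(h^2 - 7*h + 12) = (h - 4)*(h - 3)*(h - 4)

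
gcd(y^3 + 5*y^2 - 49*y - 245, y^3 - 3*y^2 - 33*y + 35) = y^2 - 2*y - 35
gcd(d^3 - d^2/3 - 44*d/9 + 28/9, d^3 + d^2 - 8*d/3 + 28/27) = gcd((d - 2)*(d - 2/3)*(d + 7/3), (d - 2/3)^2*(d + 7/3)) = d^2 + 5*d/3 - 14/9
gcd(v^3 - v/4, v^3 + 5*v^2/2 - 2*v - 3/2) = v + 1/2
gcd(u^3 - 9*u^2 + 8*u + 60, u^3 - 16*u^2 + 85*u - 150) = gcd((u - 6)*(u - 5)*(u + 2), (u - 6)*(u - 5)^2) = u^2 - 11*u + 30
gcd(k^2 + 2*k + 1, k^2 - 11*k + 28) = 1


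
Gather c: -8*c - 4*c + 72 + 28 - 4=96 - 12*c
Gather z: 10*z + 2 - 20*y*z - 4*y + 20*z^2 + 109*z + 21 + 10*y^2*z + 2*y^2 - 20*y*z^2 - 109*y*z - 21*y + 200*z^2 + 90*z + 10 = 2*y^2 - 25*y + z^2*(220 - 20*y) + z*(10*y^2 - 129*y + 209) + 33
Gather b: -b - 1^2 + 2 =1 - b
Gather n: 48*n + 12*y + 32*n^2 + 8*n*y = 32*n^2 + n*(8*y + 48) + 12*y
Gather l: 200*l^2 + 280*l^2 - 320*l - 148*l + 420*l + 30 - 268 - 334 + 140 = 480*l^2 - 48*l - 432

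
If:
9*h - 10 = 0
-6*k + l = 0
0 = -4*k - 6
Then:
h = 10/9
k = -3/2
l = -9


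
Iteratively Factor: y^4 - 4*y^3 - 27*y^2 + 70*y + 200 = (y - 5)*(y^3 + y^2 - 22*y - 40) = (y - 5)*(y + 2)*(y^2 - y - 20) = (y - 5)*(y + 2)*(y + 4)*(y - 5)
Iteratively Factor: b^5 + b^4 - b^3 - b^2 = (b + 1)*(b^4 - b^2) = (b + 1)^2*(b^3 - b^2) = b*(b + 1)^2*(b^2 - b) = b^2*(b + 1)^2*(b - 1)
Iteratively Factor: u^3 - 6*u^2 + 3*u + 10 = (u - 2)*(u^2 - 4*u - 5) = (u - 2)*(u + 1)*(u - 5)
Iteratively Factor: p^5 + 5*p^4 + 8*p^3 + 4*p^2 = (p + 2)*(p^4 + 3*p^3 + 2*p^2) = p*(p + 2)*(p^3 + 3*p^2 + 2*p) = p*(p + 2)^2*(p^2 + p) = p^2*(p + 2)^2*(p + 1)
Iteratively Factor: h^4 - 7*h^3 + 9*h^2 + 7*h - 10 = (h - 5)*(h^3 - 2*h^2 - h + 2) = (h - 5)*(h - 1)*(h^2 - h - 2) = (h - 5)*(h - 2)*(h - 1)*(h + 1)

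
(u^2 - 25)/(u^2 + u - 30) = (u + 5)/(u + 6)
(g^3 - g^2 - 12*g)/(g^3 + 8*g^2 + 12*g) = (g^2 - g - 12)/(g^2 + 8*g + 12)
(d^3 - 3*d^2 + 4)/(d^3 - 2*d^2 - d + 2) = (d - 2)/(d - 1)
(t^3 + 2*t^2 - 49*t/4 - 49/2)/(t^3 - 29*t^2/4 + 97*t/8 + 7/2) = 2*(2*t^2 + 11*t + 14)/(4*t^2 - 15*t - 4)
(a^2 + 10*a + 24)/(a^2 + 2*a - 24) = (a + 4)/(a - 4)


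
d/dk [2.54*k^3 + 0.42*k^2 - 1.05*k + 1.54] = 7.62*k^2 + 0.84*k - 1.05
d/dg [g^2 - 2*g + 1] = 2*g - 2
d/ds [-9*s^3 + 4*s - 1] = 4 - 27*s^2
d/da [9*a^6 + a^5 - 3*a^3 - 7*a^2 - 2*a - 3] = 54*a^5 + 5*a^4 - 9*a^2 - 14*a - 2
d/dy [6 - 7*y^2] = -14*y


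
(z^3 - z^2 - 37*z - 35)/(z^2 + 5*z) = z - 6 - 7/z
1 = 1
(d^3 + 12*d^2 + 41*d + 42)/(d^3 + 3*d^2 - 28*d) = (d^2 + 5*d + 6)/(d*(d - 4))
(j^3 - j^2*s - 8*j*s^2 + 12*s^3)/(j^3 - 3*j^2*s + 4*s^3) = (j + 3*s)/(j + s)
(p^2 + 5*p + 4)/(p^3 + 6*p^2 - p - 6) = (p + 4)/(p^2 + 5*p - 6)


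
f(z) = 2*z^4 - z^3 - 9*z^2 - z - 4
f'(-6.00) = -1729.00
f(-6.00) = 2486.00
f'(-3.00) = -190.00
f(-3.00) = 107.00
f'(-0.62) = 7.10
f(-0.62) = -6.31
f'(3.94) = 370.81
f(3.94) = 273.15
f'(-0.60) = 6.99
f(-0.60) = -6.16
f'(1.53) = -6.91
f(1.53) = -19.22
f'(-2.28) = -70.37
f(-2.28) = 17.39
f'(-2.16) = -56.74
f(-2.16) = 9.78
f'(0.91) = -13.84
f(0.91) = -11.74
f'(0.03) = -1.54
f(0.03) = -4.04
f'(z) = 8*z^3 - 3*z^2 - 18*z - 1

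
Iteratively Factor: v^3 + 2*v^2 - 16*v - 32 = (v - 4)*(v^2 + 6*v + 8) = (v - 4)*(v + 4)*(v + 2)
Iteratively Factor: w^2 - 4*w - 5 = (w - 5)*(w + 1)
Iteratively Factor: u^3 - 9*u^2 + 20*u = (u - 5)*(u^2 - 4*u) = u*(u - 5)*(u - 4)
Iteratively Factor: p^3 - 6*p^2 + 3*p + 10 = (p - 5)*(p^2 - p - 2) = (p - 5)*(p + 1)*(p - 2)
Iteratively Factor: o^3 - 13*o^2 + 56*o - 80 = (o - 5)*(o^2 - 8*o + 16) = (o - 5)*(o - 4)*(o - 4)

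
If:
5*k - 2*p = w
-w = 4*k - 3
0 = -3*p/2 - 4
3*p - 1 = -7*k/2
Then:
No Solution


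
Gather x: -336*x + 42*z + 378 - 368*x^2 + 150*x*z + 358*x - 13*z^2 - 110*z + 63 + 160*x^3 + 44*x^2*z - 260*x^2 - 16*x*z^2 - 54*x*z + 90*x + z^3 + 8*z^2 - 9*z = 160*x^3 + x^2*(44*z - 628) + x*(-16*z^2 + 96*z + 112) + z^3 - 5*z^2 - 77*z + 441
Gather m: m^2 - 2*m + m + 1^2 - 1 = m^2 - m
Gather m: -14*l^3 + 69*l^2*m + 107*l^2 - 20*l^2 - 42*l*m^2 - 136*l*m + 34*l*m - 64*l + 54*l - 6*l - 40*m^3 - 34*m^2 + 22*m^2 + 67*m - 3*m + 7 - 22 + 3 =-14*l^3 + 87*l^2 - 16*l - 40*m^3 + m^2*(-42*l - 12) + m*(69*l^2 - 102*l + 64) - 12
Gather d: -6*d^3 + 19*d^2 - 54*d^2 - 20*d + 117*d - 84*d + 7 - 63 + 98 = -6*d^3 - 35*d^2 + 13*d + 42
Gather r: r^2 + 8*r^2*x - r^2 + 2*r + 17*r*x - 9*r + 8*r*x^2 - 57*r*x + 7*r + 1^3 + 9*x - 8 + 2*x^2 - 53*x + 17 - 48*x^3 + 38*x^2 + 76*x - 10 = 8*r^2*x + r*(8*x^2 - 40*x) - 48*x^3 + 40*x^2 + 32*x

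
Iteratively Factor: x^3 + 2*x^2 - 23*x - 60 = (x + 4)*(x^2 - 2*x - 15) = (x - 5)*(x + 4)*(x + 3)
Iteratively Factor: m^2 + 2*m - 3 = (m + 3)*(m - 1)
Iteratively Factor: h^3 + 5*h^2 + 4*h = (h + 1)*(h^2 + 4*h) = h*(h + 1)*(h + 4)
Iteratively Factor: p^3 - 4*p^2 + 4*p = (p - 2)*(p^2 - 2*p) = (p - 2)^2*(p)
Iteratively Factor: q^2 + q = (q + 1)*(q)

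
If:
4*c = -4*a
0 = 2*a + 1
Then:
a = -1/2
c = 1/2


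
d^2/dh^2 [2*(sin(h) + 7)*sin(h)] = -14*sin(h) + 4*cos(2*h)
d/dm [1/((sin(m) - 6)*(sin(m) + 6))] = -sin(2*m)/((sin(m) - 6)^2*(sin(m) + 6)^2)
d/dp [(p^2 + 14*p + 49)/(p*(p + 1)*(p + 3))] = (-p^4 - 28*p^3 - 200*p^2 - 392*p - 147)/(p^2*(p^4 + 8*p^3 + 22*p^2 + 24*p + 9))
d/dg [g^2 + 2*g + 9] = 2*g + 2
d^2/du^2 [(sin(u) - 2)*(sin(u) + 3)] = -sin(u) + 2*cos(2*u)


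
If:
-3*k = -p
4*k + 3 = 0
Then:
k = -3/4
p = -9/4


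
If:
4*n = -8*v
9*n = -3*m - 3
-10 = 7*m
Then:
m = -10/7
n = 1/7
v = -1/14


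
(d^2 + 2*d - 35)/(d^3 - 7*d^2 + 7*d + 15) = (d + 7)/(d^2 - 2*d - 3)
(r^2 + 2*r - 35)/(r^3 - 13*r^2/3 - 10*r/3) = 3*(r + 7)/(r*(3*r + 2))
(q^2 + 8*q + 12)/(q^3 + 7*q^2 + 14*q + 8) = (q + 6)/(q^2 + 5*q + 4)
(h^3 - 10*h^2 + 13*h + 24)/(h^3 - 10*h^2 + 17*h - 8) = (h^2 - 2*h - 3)/(h^2 - 2*h + 1)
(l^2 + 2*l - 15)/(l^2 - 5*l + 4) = (l^2 + 2*l - 15)/(l^2 - 5*l + 4)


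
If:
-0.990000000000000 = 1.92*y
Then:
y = -0.52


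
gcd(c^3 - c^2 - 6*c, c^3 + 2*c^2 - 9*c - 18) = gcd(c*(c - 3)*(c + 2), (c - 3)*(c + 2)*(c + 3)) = c^2 - c - 6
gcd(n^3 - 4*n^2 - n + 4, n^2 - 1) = n^2 - 1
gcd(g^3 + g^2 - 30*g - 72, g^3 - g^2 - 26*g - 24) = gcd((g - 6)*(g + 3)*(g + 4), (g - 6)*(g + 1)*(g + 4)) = g^2 - 2*g - 24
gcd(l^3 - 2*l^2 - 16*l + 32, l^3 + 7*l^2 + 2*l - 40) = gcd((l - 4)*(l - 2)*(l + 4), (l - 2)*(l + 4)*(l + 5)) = l^2 + 2*l - 8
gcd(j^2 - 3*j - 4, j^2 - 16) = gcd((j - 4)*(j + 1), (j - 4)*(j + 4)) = j - 4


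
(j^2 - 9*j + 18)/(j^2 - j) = (j^2 - 9*j + 18)/(j*(j - 1))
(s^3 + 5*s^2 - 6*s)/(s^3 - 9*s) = (s^2 + 5*s - 6)/(s^2 - 9)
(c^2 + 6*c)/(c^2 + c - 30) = c/(c - 5)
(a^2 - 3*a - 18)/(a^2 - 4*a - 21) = (a - 6)/(a - 7)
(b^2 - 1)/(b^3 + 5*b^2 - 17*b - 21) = (b - 1)/(b^2 + 4*b - 21)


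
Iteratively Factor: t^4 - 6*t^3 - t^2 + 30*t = (t + 2)*(t^3 - 8*t^2 + 15*t) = t*(t + 2)*(t^2 - 8*t + 15) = t*(t - 5)*(t + 2)*(t - 3)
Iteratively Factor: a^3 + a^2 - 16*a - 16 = (a + 1)*(a^2 - 16) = (a - 4)*(a + 1)*(a + 4)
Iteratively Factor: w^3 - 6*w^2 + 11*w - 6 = (w - 3)*(w^2 - 3*w + 2) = (w - 3)*(w - 2)*(w - 1)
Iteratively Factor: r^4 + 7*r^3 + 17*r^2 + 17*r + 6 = (r + 2)*(r^3 + 5*r^2 + 7*r + 3) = (r + 1)*(r + 2)*(r^2 + 4*r + 3) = (r + 1)*(r + 2)*(r + 3)*(r + 1)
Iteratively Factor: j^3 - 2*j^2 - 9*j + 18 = (j + 3)*(j^2 - 5*j + 6) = (j - 3)*(j + 3)*(j - 2)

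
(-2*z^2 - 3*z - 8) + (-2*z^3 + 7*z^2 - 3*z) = -2*z^3 + 5*z^2 - 6*z - 8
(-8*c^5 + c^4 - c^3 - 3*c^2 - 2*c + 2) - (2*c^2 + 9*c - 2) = -8*c^5 + c^4 - c^3 - 5*c^2 - 11*c + 4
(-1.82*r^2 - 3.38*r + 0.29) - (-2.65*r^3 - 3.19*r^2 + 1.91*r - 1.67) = 2.65*r^3 + 1.37*r^2 - 5.29*r + 1.96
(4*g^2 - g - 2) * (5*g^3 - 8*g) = 20*g^5 - 5*g^4 - 42*g^3 + 8*g^2 + 16*g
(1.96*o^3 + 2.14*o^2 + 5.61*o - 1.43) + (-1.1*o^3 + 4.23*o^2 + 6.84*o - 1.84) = 0.86*o^3 + 6.37*o^2 + 12.45*o - 3.27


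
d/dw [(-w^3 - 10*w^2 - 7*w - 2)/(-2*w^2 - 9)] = (2*w^4 + 13*w^2 + 172*w + 63)/(4*w^4 + 36*w^2 + 81)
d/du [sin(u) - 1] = cos(u)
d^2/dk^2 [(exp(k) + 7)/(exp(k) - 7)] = 14*(exp(k) + 7)*exp(k)/(exp(3*k) - 21*exp(2*k) + 147*exp(k) - 343)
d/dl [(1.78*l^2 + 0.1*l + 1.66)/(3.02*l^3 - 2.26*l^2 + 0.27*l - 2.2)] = (-5.3756*l^4 - 0.604000000000001*l^3 - 14.333*l^2 - 0.328800000000002*l - 0.6682)/(9.1204*l^6 - 13.6504*l^5 + 6.7384*l^4 - 14.5084*l^3 + 10.0169*l^2 - 1.188*l + 4.84)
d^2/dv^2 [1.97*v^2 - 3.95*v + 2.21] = 3.94000000000000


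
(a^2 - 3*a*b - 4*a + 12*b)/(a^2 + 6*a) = (a^2 - 3*a*b - 4*a + 12*b)/(a*(a + 6))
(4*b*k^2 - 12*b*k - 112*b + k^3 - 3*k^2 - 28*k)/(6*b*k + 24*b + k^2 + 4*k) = (4*b*k - 28*b + k^2 - 7*k)/(6*b + k)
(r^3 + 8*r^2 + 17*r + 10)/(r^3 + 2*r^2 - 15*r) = (r^2 + 3*r + 2)/(r*(r - 3))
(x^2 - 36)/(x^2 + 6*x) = (x - 6)/x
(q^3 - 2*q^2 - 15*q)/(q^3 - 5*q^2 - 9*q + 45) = q/(q - 3)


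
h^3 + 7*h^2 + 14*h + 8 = (h + 1)*(h + 2)*(h + 4)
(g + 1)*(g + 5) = g^2 + 6*g + 5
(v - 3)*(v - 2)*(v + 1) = v^3 - 4*v^2 + v + 6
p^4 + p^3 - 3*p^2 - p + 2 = (p - 1)^2*(p + 1)*(p + 2)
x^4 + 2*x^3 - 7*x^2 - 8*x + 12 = (x - 2)*(x - 1)*(x + 2)*(x + 3)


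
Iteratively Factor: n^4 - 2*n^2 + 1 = (n + 1)*(n^3 - n^2 - n + 1) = (n - 1)*(n + 1)*(n^2 - 1) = (n - 1)^2*(n + 1)*(n + 1)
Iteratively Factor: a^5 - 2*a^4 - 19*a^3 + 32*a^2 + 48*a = (a - 4)*(a^4 + 2*a^3 - 11*a^2 - 12*a) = (a - 4)*(a + 1)*(a^3 + a^2 - 12*a) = (a - 4)*(a + 1)*(a + 4)*(a^2 - 3*a) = a*(a - 4)*(a + 1)*(a + 4)*(a - 3)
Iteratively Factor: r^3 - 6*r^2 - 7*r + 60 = (r - 4)*(r^2 - 2*r - 15) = (r - 5)*(r - 4)*(r + 3)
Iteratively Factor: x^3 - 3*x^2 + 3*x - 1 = (x - 1)*(x^2 - 2*x + 1) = (x - 1)^2*(x - 1)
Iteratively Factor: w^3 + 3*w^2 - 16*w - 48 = (w - 4)*(w^2 + 7*w + 12) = (w - 4)*(w + 3)*(w + 4)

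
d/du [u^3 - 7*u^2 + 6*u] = 3*u^2 - 14*u + 6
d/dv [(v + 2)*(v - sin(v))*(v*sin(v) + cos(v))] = v*(v + 2)*(v - sin(v))*cos(v) - (v + 2)*(v*sin(v) + cos(v))*(cos(v) - 1) + (v - sin(v))*(v*sin(v) + cos(v))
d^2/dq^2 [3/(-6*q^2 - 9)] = 12*(1 - 2*q^2)/(2*q^2 + 3)^3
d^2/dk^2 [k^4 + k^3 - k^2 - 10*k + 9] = 12*k^2 + 6*k - 2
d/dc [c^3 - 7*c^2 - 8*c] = 3*c^2 - 14*c - 8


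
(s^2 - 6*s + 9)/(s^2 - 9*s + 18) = (s - 3)/(s - 6)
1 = 1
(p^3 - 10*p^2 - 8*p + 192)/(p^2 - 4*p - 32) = p - 6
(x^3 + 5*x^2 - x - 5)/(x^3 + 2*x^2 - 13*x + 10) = (x + 1)/(x - 2)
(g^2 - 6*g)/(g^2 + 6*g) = (g - 6)/(g + 6)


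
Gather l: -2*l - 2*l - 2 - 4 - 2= -4*l - 8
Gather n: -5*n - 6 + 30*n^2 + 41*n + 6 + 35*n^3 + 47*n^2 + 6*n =35*n^3 + 77*n^2 + 42*n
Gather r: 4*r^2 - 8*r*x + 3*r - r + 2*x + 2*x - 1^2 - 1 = 4*r^2 + r*(2 - 8*x) + 4*x - 2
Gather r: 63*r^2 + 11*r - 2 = 63*r^2 + 11*r - 2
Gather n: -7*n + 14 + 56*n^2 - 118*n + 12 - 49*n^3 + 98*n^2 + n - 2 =-49*n^3 + 154*n^2 - 124*n + 24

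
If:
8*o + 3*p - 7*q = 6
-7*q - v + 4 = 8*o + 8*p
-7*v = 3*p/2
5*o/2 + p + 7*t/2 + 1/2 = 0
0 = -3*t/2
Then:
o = -431/307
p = 924/307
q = -2518/2149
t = 0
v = -198/307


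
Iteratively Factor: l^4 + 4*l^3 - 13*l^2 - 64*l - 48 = (l + 1)*(l^3 + 3*l^2 - 16*l - 48) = (l + 1)*(l + 4)*(l^2 - l - 12) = (l - 4)*(l + 1)*(l + 4)*(l + 3)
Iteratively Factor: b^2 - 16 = (b + 4)*(b - 4)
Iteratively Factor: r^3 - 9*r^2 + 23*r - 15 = (r - 5)*(r^2 - 4*r + 3) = (r - 5)*(r - 3)*(r - 1)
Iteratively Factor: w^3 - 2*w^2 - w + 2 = (w - 2)*(w^2 - 1) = (w - 2)*(w - 1)*(w + 1)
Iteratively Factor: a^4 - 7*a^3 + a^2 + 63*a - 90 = (a + 3)*(a^3 - 10*a^2 + 31*a - 30) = (a - 3)*(a + 3)*(a^2 - 7*a + 10) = (a - 5)*(a - 3)*(a + 3)*(a - 2)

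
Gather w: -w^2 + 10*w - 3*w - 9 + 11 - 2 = -w^2 + 7*w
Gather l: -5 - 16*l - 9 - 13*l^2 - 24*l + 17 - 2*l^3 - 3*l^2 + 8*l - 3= -2*l^3 - 16*l^2 - 32*l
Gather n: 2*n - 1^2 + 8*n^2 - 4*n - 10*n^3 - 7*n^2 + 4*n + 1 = -10*n^3 + n^2 + 2*n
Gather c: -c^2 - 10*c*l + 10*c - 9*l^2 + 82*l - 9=-c^2 + c*(10 - 10*l) - 9*l^2 + 82*l - 9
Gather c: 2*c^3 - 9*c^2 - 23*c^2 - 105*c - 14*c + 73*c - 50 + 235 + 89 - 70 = 2*c^3 - 32*c^2 - 46*c + 204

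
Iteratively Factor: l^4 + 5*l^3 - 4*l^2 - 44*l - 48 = (l - 3)*(l^3 + 8*l^2 + 20*l + 16) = (l - 3)*(l + 4)*(l^2 + 4*l + 4) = (l - 3)*(l + 2)*(l + 4)*(l + 2)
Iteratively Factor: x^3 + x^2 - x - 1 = (x + 1)*(x^2 - 1) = (x - 1)*(x + 1)*(x + 1)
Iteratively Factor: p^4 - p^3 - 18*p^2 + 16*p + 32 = (p - 2)*(p^3 + p^2 - 16*p - 16) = (p - 2)*(p + 4)*(p^2 - 3*p - 4) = (p - 4)*(p - 2)*(p + 4)*(p + 1)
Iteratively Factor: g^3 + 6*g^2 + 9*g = (g)*(g^2 + 6*g + 9) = g*(g + 3)*(g + 3)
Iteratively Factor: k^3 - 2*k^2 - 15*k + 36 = (k + 4)*(k^2 - 6*k + 9) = (k - 3)*(k + 4)*(k - 3)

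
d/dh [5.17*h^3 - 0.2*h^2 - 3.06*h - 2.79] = 15.51*h^2 - 0.4*h - 3.06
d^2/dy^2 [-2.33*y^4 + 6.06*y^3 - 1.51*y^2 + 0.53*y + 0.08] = -27.96*y^2 + 36.36*y - 3.02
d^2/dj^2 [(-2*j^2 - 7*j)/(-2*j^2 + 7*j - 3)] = 2*(56*j^3 - 36*j^2 - 126*j + 165)/(8*j^6 - 84*j^5 + 330*j^4 - 595*j^3 + 495*j^2 - 189*j + 27)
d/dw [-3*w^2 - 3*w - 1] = -6*w - 3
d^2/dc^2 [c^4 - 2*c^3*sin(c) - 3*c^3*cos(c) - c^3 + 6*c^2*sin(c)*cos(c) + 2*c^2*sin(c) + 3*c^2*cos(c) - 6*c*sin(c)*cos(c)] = 2*c^3*sin(c) + 3*c^3*cos(c) + 16*c^2*sin(c) - 12*c^2*sin(2*c) - 15*c^2*cos(c) + 12*c^2 - 24*c*sin(c) + 12*c*sin(2*c) - 10*c*cos(c) + 24*c*cos(2*c) - 6*c + 4*sin(c) + 6*sin(2*c) + 6*cos(c) - 12*cos(2*c)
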